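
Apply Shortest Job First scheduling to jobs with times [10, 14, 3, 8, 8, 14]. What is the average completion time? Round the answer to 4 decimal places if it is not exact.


SJF order (ascending): [3, 8, 8, 10, 14, 14]
Completion times:
  Job 1: burst=3, C=3
  Job 2: burst=8, C=11
  Job 3: burst=8, C=19
  Job 4: burst=10, C=29
  Job 5: burst=14, C=43
  Job 6: burst=14, C=57
Average completion = 162/6 = 27.0

27.0


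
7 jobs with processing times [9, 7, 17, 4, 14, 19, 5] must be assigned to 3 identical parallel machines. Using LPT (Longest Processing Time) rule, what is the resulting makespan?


Sort jobs in decreasing order (LPT): [19, 17, 14, 9, 7, 5, 4]
Assign each job to the least loaded machine:
  Machine 1: jobs [19, 5], load = 24
  Machine 2: jobs [17, 7], load = 24
  Machine 3: jobs [14, 9, 4], load = 27
Makespan = max load = 27

27


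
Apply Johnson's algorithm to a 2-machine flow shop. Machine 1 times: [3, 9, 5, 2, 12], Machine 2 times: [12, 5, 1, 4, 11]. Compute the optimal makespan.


Apply Johnson's rule:
  Group 1 (a <= b): [(4, 2, 4), (1, 3, 12)]
  Group 2 (a > b): [(5, 12, 11), (2, 9, 5), (3, 5, 1)]
Optimal job order: [4, 1, 5, 2, 3]
Schedule:
  Job 4: M1 done at 2, M2 done at 6
  Job 1: M1 done at 5, M2 done at 18
  Job 5: M1 done at 17, M2 done at 29
  Job 2: M1 done at 26, M2 done at 34
  Job 3: M1 done at 31, M2 done at 35
Makespan = 35

35


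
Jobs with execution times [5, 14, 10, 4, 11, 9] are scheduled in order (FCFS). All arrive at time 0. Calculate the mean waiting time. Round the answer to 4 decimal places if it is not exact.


FCFS order (as given): [5, 14, 10, 4, 11, 9]
Waiting times:
  Job 1: wait = 0
  Job 2: wait = 5
  Job 3: wait = 19
  Job 4: wait = 29
  Job 5: wait = 33
  Job 6: wait = 44
Sum of waiting times = 130
Average waiting time = 130/6 = 21.6667

21.6667


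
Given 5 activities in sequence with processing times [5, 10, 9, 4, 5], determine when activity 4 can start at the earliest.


Activity 4 starts after activities 1 through 3 complete.
Predecessor durations: [5, 10, 9]
ES = 5 + 10 + 9 = 24

24


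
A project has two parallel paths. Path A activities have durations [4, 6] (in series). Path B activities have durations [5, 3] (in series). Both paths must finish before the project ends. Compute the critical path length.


Path A total = 4 + 6 = 10
Path B total = 5 + 3 = 8
Critical path = longest path = max(10, 8) = 10

10


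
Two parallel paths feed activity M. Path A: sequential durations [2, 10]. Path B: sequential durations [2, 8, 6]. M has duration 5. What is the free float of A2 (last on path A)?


ES(A2) = sum of predecessors on chain A = 2
EF(A2) = ES + duration = 2 + 10 = 12
Successor of A2 is M. ES(M) = max(sum(A), sum(B)) = max(12, 16) = 16
Free float = ES(successor) - EF(current) = 16 - 12 = 4

4


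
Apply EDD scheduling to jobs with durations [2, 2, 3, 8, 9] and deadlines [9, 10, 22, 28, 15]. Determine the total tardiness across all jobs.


Sort by due date (EDD order): [(2, 9), (2, 10), (9, 15), (3, 22), (8, 28)]
Compute completion times and tardiness:
  Job 1: p=2, d=9, C=2, tardiness=max(0,2-9)=0
  Job 2: p=2, d=10, C=4, tardiness=max(0,4-10)=0
  Job 3: p=9, d=15, C=13, tardiness=max(0,13-15)=0
  Job 4: p=3, d=22, C=16, tardiness=max(0,16-22)=0
  Job 5: p=8, d=28, C=24, tardiness=max(0,24-28)=0
Total tardiness = 0

0


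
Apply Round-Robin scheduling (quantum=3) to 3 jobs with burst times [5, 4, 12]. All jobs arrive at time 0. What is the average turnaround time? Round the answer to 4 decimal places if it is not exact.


Time quantum = 3
Execution trace:
  J1 runs 3 units, time = 3
  J2 runs 3 units, time = 6
  J3 runs 3 units, time = 9
  J1 runs 2 units, time = 11
  J2 runs 1 units, time = 12
  J3 runs 3 units, time = 15
  J3 runs 3 units, time = 18
  J3 runs 3 units, time = 21
Finish times: [11, 12, 21]
Average turnaround = 44/3 = 14.6667

14.6667


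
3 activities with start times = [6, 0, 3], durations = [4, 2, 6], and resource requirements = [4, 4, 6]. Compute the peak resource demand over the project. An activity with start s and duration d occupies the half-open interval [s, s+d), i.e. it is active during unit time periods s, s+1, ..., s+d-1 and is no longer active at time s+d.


Each activity i is active on [start_i, start_i + duration_i).
Compute total resource usage per time slot:
  t=0: active resources = [4], total = 4
  t=1: active resources = [4], total = 4
  t=2: active resources = [], total = 0
  t=3: active resources = [6], total = 6
  t=4: active resources = [6], total = 6
  t=5: active resources = [6], total = 6
  t=6: active resources = [4, 6], total = 10
  t=7: active resources = [4, 6], total = 10
  t=8: active resources = [4, 6], total = 10
  t=9: active resources = [4], total = 4
Peak resource demand = 10

10


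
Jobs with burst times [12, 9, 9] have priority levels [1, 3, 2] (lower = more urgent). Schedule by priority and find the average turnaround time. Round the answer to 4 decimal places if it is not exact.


Sort by priority (ascending = highest first):
Order: [(1, 12), (2, 9), (3, 9)]
Completion times:
  Priority 1, burst=12, C=12
  Priority 2, burst=9, C=21
  Priority 3, burst=9, C=30
Average turnaround = 63/3 = 21.0

21.0


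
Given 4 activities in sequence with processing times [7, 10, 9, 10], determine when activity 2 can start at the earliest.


Activity 2 starts after activities 1 through 1 complete.
Predecessor durations: [7]
ES = 7 = 7

7


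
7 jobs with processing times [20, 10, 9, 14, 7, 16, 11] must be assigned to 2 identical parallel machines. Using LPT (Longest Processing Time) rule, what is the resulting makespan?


Sort jobs in decreasing order (LPT): [20, 16, 14, 11, 10, 9, 7]
Assign each job to the least loaded machine:
  Machine 1: jobs [20, 11, 9, 7], load = 47
  Machine 2: jobs [16, 14, 10], load = 40
Makespan = max load = 47

47


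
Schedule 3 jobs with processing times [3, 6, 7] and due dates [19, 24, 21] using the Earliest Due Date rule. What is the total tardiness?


Sort by due date (EDD order): [(3, 19), (7, 21), (6, 24)]
Compute completion times and tardiness:
  Job 1: p=3, d=19, C=3, tardiness=max(0,3-19)=0
  Job 2: p=7, d=21, C=10, tardiness=max(0,10-21)=0
  Job 3: p=6, d=24, C=16, tardiness=max(0,16-24)=0
Total tardiness = 0

0


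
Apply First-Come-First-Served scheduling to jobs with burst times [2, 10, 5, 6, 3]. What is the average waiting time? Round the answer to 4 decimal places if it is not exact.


FCFS order (as given): [2, 10, 5, 6, 3]
Waiting times:
  Job 1: wait = 0
  Job 2: wait = 2
  Job 3: wait = 12
  Job 4: wait = 17
  Job 5: wait = 23
Sum of waiting times = 54
Average waiting time = 54/5 = 10.8

10.8


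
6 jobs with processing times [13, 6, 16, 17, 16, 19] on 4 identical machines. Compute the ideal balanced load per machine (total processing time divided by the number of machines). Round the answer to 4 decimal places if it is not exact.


Total processing time = 13 + 6 + 16 + 17 + 16 + 19 = 87
Number of machines = 4
Ideal balanced load = 87 / 4 = 21.75

21.75


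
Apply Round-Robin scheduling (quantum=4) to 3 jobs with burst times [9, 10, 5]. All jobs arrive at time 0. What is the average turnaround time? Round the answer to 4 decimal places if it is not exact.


Time quantum = 4
Execution trace:
  J1 runs 4 units, time = 4
  J2 runs 4 units, time = 8
  J3 runs 4 units, time = 12
  J1 runs 4 units, time = 16
  J2 runs 4 units, time = 20
  J3 runs 1 units, time = 21
  J1 runs 1 units, time = 22
  J2 runs 2 units, time = 24
Finish times: [22, 24, 21]
Average turnaround = 67/3 = 22.3333

22.3333


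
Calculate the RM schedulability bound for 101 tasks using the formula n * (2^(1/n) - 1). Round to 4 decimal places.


Compute 2^(1/101) = 1.0068864466
Subtract 1: 1.0068864466 - 1 = 0.0068864466
Multiply by n: 101 * 0.0068864466 = 0.6955311066
Round to 4 dp: 0.6955

0.6955


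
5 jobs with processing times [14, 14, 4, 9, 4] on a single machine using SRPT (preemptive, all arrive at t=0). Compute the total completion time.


Since all jobs arrive at t=0, SRPT equals SPT ordering.
SPT order: [4, 4, 9, 14, 14]
Completion times:
  Job 1: p=4, C=4
  Job 2: p=4, C=8
  Job 3: p=9, C=17
  Job 4: p=14, C=31
  Job 5: p=14, C=45
Total completion time = 4 + 8 + 17 + 31 + 45 = 105

105


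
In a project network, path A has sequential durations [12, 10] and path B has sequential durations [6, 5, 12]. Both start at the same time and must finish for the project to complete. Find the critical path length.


Path A total = 12 + 10 = 22
Path B total = 6 + 5 + 12 = 23
Critical path = longest path = max(22, 23) = 23

23


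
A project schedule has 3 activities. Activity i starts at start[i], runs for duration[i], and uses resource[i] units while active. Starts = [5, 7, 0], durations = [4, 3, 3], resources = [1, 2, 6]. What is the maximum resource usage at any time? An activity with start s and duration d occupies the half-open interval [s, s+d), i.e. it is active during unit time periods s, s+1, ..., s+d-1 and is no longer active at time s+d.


Each activity i is active on [start_i, start_i + duration_i).
Compute total resource usage per time slot:
  t=0: active resources = [6], total = 6
  t=1: active resources = [6], total = 6
  t=2: active resources = [6], total = 6
  t=3: active resources = [], total = 0
  t=4: active resources = [], total = 0
  t=5: active resources = [1], total = 1
  t=6: active resources = [1], total = 1
  t=7: active resources = [1, 2], total = 3
  t=8: active resources = [1, 2], total = 3
  t=9: active resources = [2], total = 2
Peak resource demand = 6

6


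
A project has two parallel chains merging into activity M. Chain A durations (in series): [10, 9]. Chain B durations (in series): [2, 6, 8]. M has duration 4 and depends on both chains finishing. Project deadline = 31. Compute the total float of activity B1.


Forward pass: ES(B1) = sum of predecessors on chain B = 0
EF = ES + duration = 0 + 2 = 2
Backward pass: LF(M) = deadline = 31; LS(M) = 31 - 4 = 27
LF(B1) = LS(M) - sum(successors on chain B) = 27 - 14 = 13
LS = LF - duration = 13 - 2 = 11
Total float = LS - ES = 11 - 0 = 11

11


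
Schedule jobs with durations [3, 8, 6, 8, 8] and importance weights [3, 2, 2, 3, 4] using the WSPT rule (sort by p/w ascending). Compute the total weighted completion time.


Compute p/w ratios and sort ascending (WSPT): [(3, 3), (8, 4), (8, 3), (6, 2), (8, 2)]
Compute weighted completion times:
  Job (p=3,w=3): C=3, w*C=3*3=9
  Job (p=8,w=4): C=11, w*C=4*11=44
  Job (p=8,w=3): C=19, w*C=3*19=57
  Job (p=6,w=2): C=25, w*C=2*25=50
  Job (p=8,w=2): C=33, w*C=2*33=66
Total weighted completion time = 226

226


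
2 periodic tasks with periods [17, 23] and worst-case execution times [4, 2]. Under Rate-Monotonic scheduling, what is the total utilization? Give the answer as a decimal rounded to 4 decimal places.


Compute individual utilizations (exact fractions):
  Task 1: C/T = 4/17 (approx. 0.2353)
  Task 2: C/T = 2/23 (approx. 0.087)
Total utilization U = 4/17 + 2/23 = 126/391
Rounded to 4 decimal places: U = 0.3223
RM (Liu & Layland) bound for 2 tasks = 0.828427; compare with U = 126/391 (approx. 0.322251)
U <= bound, so schedulable by RM sufficient condition.

0.3223


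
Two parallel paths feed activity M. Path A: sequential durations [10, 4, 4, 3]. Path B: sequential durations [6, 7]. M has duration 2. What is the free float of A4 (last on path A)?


ES(A4) = sum of predecessors on chain A = 18
EF(A4) = ES + duration = 18 + 3 = 21
Successor of A4 is M. ES(M) = max(sum(A), sum(B)) = max(21, 13) = 21
Free float = ES(successor) - EF(current) = 21 - 21 = 0

0


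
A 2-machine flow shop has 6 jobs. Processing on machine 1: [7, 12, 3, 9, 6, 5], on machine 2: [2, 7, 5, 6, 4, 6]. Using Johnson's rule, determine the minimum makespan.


Apply Johnson's rule:
  Group 1 (a <= b): [(3, 3, 5), (6, 5, 6)]
  Group 2 (a > b): [(2, 12, 7), (4, 9, 6), (5, 6, 4), (1, 7, 2)]
Optimal job order: [3, 6, 2, 4, 5, 1]
Schedule:
  Job 3: M1 done at 3, M2 done at 8
  Job 6: M1 done at 8, M2 done at 14
  Job 2: M1 done at 20, M2 done at 27
  Job 4: M1 done at 29, M2 done at 35
  Job 5: M1 done at 35, M2 done at 39
  Job 1: M1 done at 42, M2 done at 44
Makespan = 44

44


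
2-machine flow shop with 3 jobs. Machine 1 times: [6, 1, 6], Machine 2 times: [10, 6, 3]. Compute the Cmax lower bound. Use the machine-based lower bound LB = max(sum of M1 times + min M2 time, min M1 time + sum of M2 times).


LB1 = sum(M1 times) + min(M2 times) = 13 + 3 = 16
LB2 = min(M1 times) + sum(M2 times) = 1 + 19 = 20
Lower bound = max(LB1, LB2) = max(16, 20) = 20

20


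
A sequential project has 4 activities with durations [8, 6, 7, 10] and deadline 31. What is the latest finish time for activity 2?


LF(activity 2) = deadline - sum of successor durations
Successors: activities 3 through 4 with durations [7, 10]
Sum of successor durations = 17
LF = 31 - 17 = 14

14


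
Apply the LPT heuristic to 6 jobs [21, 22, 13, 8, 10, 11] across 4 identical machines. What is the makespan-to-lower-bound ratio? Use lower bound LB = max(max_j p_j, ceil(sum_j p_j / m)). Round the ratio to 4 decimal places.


LPT order: [22, 21, 13, 11, 10, 8]
Machine loads after assignment: [22, 21, 21, 21]
LPT makespan = 22
Lower bound = max(max_job, ceil(total/4)) = max(22, 22) = 22
Ratio = 22 / 22 = 1.0

1.0


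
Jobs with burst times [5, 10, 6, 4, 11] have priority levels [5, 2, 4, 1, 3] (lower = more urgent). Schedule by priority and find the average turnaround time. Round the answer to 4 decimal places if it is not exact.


Sort by priority (ascending = highest first):
Order: [(1, 4), (2, 10), (3, 11), (4, 6), (5, 5)]
Completion times:
  Priority 1, burst=4, C=4
  Priority 2, burst=10, C=14
  Priority 3, burst=11, C=25
  Priority 4, burst=6, C=31
  Priority 5, burst=5, C=36
Average turnaround = 110/5 = 22.0

22.0


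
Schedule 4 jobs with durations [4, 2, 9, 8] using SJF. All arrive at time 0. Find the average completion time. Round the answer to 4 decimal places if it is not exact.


SJF order (ascending): [2, 4, 8, 9]
Completion times:
  Job 1: burst=2, C=2
  Job 2: burst=4, C=6
  Job 3: burst=8, C=14
  Job 4: burst=9, C=23
Average completion = 45/4 = 11.25

11.25


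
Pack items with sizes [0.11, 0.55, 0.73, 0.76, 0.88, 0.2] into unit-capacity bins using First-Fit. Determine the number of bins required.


Place items sequentially using First-Fit:
  Item 0.11 -> new Bin 1
  Item 0.55 -> Bin 1 (now 0.66)
  Item 0.73 -> new Bin 2
  Item 0.76 -> new Bin 3
  Item 0.88 -> new Bin 4
  Item 0.2 -> Bin 1 (now 0.86)
Total bins used = 4

4


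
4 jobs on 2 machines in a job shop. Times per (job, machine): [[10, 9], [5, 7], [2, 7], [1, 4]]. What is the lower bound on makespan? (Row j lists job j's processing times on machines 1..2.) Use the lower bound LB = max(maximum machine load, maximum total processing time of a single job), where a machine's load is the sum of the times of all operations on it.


Machine loads:
  Machine 1: 10 + 5 + 2 + 1 = 18
  Machine 2: 9 + 7 + 7 + 4 = 27
Max machine load = 27
Job totals:
  Job 1: 19
  Job 2: 12
  Job 3: 9
  Job 4: 5
Max job total = 19
Lower bound = max(27, 19) = 27

27


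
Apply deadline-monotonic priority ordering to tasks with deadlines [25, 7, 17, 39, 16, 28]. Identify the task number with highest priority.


Sort tasks by relative deadline (ascending):
  Task 2: deadline = 7
  Task 5: deadline = 16
  Task 3: deadline = 17
  Task 1: deadline = 25
  Task 6: deadline = 28
  Task 4: deadline = 39
Priority order (highest first): [2, 5, 3, 1, 6, 4]
Highest priority task = 2

2


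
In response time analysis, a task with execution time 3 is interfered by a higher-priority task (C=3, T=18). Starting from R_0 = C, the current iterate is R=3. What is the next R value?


R_next = C + ceil(R_prev / T_hp) * C_hp
ceil(3 / 18) = ceil(0.1667) = 1
Interference = 1 * 3 = 3
R_next = 3 + 3 = 6

6


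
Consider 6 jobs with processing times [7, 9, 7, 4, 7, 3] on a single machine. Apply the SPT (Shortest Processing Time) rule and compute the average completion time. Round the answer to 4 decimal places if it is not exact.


Sort jobs by processing time (SPT order): [3, 4, 7, 7, 7, 9]
Compute completion times sequentially:
  Job 1: processing = 3, completes at 3
  Job 2: processing = 4, completes at 7
  Job 3: processing = 7, completes at 14
  Job 4: processing = 7, completes at 21
  Job 5: processing = 7, completes at 28
  Job 6: processing = 9, completes at 37
Sum of completion times = 110
Average completion time = 110/6 = 18.3333

18.3333


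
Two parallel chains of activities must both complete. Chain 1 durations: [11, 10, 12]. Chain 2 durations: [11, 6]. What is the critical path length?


Path A total = 11 + 10 + 12 = 33
Path B total = 11 + 6 = 17
Critical path = longest path = max(33, 17) = 33

33


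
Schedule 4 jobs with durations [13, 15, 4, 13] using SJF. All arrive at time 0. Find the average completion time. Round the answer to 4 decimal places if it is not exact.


SJF order (ascending): [4, 13, 13, 15]
Completion times:
  Job 1: burst=4, C=4
  Job 2: burst=13, C=17
  Job 3: burst=13, C=30
  Job 4: burst=15, C=45
Average completion = 96/4 = 24.0

24.0


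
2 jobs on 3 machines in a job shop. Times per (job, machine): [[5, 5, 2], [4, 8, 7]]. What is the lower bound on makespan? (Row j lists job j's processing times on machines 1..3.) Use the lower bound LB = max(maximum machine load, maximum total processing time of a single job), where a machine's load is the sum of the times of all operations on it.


Machine loads:
  Machine 1: 5 + 4 = 9
  Machine 2: 5 + 8 = 13
  Machine 3: 2 + 7 = 9
Max machine load = 13
Job totals:
  Job 1: 12
  Job 2: 19
Max job total = 19
Lower bound = max(13, 19) = 19

19


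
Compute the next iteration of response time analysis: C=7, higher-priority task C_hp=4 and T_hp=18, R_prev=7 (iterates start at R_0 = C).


R_next = C + ceil(R_prev / T_hp) * C_hp
ceil(7 / 18) = ceil(0.3889) = 1
Interference = 1 * 4 = 4
R_next = 7 + 4 = 11

11


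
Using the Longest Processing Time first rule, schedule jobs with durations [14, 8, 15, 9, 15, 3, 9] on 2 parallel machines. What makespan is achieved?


Sort jobs in decreasing order (LPT): [15, 15, 14, 9, 9, 8, 3]
Assign each job to the least loaded machine:
  Machine 1: jobs [15, 14, 8], load = 37
  Machine 2: jobs [15, 9, 9, 3], load = 36
Makespan = max load = 37

37


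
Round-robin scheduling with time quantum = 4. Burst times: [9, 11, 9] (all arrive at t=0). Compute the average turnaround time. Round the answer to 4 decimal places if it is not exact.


Time quantum = 4
Execution trace:
  J1 runs 4 units, time = 4
  J2 runs 4 units, time = 8
  J3 runs 4 units, time = 12
  J1 runs 4 units, time = 16
  J2 runs 4 units, time = 20
  J3 runs 4 units, time = 24
  J1 runs 1 units, time = 25
  J2 runs 3 units, time = 28
  J3 runs 1 units, time = 29
Finish times: [25, 28, 29]
Average turnaround = 82/3 = 27.3333

27.3333


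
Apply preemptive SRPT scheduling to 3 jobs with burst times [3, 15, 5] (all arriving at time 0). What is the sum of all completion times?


Since all jobs arrive at t=0, SRPT equals SPT ordering.
SPT order: [3, 5, 15]
Completion times:
  Job 1: p=3, C=3
  Job 2: p=5, C=8
  Job 3: p=15, C=23
Total completion time = 3 + 8 + 23 = 34

34


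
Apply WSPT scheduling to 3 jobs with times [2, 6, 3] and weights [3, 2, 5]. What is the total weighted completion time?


Compute p/w ratios and sort ascending (WSPT): [(3, 5), (2, 3), (6, 2)]
Compute weighted completion times:
  Job (p=3,w=5): C=3, w*C=5*3=15
  Job (p=2,w=3): C=5, w*C=3*5=15
  Job (p=6,w=2): C=11, w*C=2*11=22
Total weighted completion time = 52

52


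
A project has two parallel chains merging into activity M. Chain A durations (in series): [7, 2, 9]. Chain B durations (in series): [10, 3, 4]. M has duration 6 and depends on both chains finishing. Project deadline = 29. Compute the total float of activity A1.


Forward pass: ES(A1) = sum of predecessors on chain A = 0
EF = ES + duration = 0 + 7 = 7
Backward pass: LF(M) = deadline = 29; LS(M) = 29 - 6 = 23
LF(A1) = LS(M) - sum(successors on chain A) = 23 - 11 = 12
LS = LF - duration = 12 - 7 = 5
Total float = LS - ES = 5 - 0 = 5

5


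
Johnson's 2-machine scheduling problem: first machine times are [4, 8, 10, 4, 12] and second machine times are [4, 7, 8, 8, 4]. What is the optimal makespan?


Apply Johnson's rule:
  Group 1 (a <= b): [(1, 4, 4), (4, 4, 8)]
  Group 2 (a > b): [(3, 10, 8), (2, 8, 7), (5, 12, 4)]
Optimal job order: [1, 4, 3, 2, 5]
Schedule:
  Job 1: M1 done at 4, M2 done at 8
  Job 4: M1 done at 8, M2 done at 16
  Job 3: M1 done at 18, M2 done at 26
  Job 2: M1 done at 26, M2 done at 33
  Job 5: M1 done at 38, M2 done at 42
Makespan = 42

42


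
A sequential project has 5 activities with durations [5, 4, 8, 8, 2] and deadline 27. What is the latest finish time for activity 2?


LF(activity 2) = deadline - sum of successor durations
Successors: activities 3 through 5 with durations [8, 8, 2]
Sum of successor durations = 18
LF = 27 - 18 = 9

9


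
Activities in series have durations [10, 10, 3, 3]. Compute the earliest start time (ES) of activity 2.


Activity 2 starts after activities 1 through 1 complete.
Predecessor durations: [10]
ES = 10 = 10

10


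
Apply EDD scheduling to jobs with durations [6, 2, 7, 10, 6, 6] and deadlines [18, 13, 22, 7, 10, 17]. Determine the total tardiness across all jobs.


Sort by due date (EDD order): [(10, 7), (6, 10), (2, 13), (6, 17), (6, 18), (7, 22)]
Compute completion times and tardiness:
  Job 1: p=10, d=7, C=10, tardiness=max(0,10-7)=3
  Job 2: p=6, d=10, C=16, tardiness=max(0,16-10)=6
  Job 3: p=2, d=13, C=18, tardiness=max(0,18-13)=5
  Job 4: p=6, d=17, C=24, tardiness=max(0,24-17)=7
  Job 5: p=6, d=18, C=30, tardiness=max(0,30-18)=12
  Job 6: p=7, d=22, C=37, tardiness=max(0,37-22)=15
Total tardiness = 48

48


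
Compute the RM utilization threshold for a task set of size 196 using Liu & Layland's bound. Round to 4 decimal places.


Compute 2^(1/196) = 1.0035427259
Subtract 1: 1.0035427259 - 1 = 0.0035427259
Multiply by n: 196 * 0.0035427259 = 0.6943742764
Round to 4 dp: 0.6944

0.6944


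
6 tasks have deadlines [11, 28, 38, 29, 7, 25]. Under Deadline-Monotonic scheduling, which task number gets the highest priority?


Sort tasks by relative deadline (ascending):
  Task 5: deadline = 7
  Task 1: deadline = 11
  Task 6: deadline = 25
  Task 2: deadline = 28
  Task 4: deadline = 29
  Task 3: deadline = 38
Priority order (highest first): [5, 1, 6, 2, 4, 3]
Highest priority task = 5

5


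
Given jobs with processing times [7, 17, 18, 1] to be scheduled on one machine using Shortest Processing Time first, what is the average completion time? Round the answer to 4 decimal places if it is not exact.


Sort jobs by processing time (SPT order): [1, 7, 17, 18]
Compute completion times sequentially:
  Job 1: processing = 1, completes at 1
  Job 2: processing = 7, completes at 8
  Job 3: processing = 17, completes at 25
  Job 4: processing = 18, completes at 43
Sum of completion times = 77
Average completion time = 77/4 = 19.25

19.25


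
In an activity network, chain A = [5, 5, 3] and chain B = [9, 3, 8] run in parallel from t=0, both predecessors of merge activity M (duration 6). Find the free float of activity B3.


ES(B3) = sum of predecessors on chain B = 12
EF(B3) = ES + duration = 12 + 8 = 20
Successor of B3 is M. ES(M) = max(sum(A), sum(B)) = max(13, 20) = 20
Free float = ES(successor) - EF(current) = 20 - 20 = 0

0


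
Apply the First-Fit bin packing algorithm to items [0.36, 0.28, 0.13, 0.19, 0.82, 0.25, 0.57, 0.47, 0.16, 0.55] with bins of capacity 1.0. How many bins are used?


Place items sequentially using First-Fit:
  Item 0.36 -> new Bin 1
  Item 0.28 -> Bin 1 (now 0.64)
  Item 0.13 -> Bin 1 (now 0.77)
  Item 0.19 -> Bin 1 (now 0.96)
  Item 0.82 -> new Bin 2
  Item 0.25 -> new Bin 3
  Item 0.57 -> Bin 3 (now 0.82)
  Item 0.47 -> new Bin 4
  Item 0.16 -> Bin 2 (now 0.98)
  Item 0.55 -> new Bin 5
Total bins used = 5

5


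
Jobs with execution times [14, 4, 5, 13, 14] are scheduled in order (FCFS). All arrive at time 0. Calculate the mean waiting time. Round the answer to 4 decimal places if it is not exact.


FCFS order (as given): [14, 4, 5, 13, 14]
Waiting times:
  Job 1: wait = 0
  Job 2: wait = 14
  Job 3: wait = 18
  Job 4: wait = 23
  Job 5: wait = 36
Sum of waiting times = 91
Average waiting time = 91/5 = 18.2

18.2


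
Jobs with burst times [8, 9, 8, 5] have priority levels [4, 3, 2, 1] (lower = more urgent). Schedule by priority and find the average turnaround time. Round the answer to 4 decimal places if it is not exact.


Sort by priority (ascending = highest first):
Order: [(1, 5), (2, 8), (3, 9), (4, 8)]
Completion times:
  Priority 1, burst=5, C=5
  Priority 2, burst=8, C=13
  Priority 3, burst=9, C=22
  Priority 4, burst=8, C=30
Average turnaround = 70/4 = 17.5

17.5


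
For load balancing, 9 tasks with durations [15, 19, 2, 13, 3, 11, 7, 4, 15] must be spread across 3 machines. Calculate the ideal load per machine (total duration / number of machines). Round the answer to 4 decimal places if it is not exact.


Total processing time = 15 + 19 + 2 + 13 + 3 + 11 + 7 + 4 + 15 = 89
Number of machines = 3
Ideal balanced load = 89 / 3 = 29.6667

29.6667


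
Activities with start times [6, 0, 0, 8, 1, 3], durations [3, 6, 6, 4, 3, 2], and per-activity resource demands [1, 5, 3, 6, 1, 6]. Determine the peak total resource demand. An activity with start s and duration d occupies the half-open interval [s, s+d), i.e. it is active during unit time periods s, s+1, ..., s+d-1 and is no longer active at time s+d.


Each activity i is active on [start_i, start_i + duration_i).
Compute total resource usage per time slot:
  t=0: active resources = [5, 3], total = 8
  t=1: active resources = [5, 3, 1], total = 9
  t=2: active resources = [5, 3, 1], total = 9
  t=3: active resources = [5, 3, 1, 6], total = 15
  t=4: active resources = [5, 3, 6], total = 14
  t=5: active resources = [5, 3], total = 8
  t=6: active resources = [1], total = 1
  t=7: active resources = [1], total = 1
  t=8: active resources = [1, 6], total = 7
  t=9: active resources = [6], total = 6
  t=10: active resources = [6], total = 6
  t=11: active resources = [6], total = 6
Peak resource demand = 15

15


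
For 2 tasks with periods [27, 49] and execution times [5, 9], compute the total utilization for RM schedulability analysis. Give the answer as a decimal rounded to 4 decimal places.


Compute individual utilizations (exact fractions):
  Task 1: C/T = 5/27 (approx. 0.1852)
  Task 2: C/T = 9/49 (approx. 0.1837)
Total utilization U = 5/27 + 9/49 = 488/1323
Rounded to 4 decimal places: U = 0.3689
RM (Liu & Layland) bound for 2 tasks = 0.828427; compare with U = 488/1323 (approx. 0.368859)
U <= bound, so schedulable by RM sufficient condition.

0.3689


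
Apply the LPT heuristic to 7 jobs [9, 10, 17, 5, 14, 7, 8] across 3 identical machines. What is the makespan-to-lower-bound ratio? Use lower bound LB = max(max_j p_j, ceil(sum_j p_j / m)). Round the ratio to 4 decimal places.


LPT order: [17, 14, 10, 9, 8, 7, 5]
Machine loads after assignment: [24, 22, 24]
LPT makespan = 24
Lower bound = max(max_job, ceil(total/3)) = max(17, 24) = 24
Ratio = 24 / 24 = 1.0

1.0


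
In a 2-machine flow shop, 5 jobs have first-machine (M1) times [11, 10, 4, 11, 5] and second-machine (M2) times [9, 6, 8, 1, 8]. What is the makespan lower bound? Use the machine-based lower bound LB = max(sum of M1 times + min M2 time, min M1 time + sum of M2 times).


LB1 = sum(M1 times) + min(M2 times) = 41 + 1 = 42
LB2 = min(M1 times) + sum(M2 times) = 4 + 32 = 36
Lower bound = max(LB1, LB2) = max(42, 36) = 42

42


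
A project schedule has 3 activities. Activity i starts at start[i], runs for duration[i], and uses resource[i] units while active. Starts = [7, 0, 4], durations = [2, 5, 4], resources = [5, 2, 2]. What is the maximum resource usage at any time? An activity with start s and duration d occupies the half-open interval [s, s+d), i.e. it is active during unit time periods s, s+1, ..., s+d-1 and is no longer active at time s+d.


Each activity i is active on [start_i, start_i + duration_i).
Compute total resource usage per time slot:
  t=0: active resources = [2], total = 2
  t=1: active resources = [2], total = 2
  t=2: active resources = [2], total = 2
  t=3: active resources = [2], total = 2
  t=4: active resources = [2, 2], total = 4
  t=5: active resources = [2], total = 2
  t=6: active resources = [2], total = 2
  t=7: active resources = [5, 2], total = 7
  t=8: active resources = [5], total = 5
Peak resource demand = 7

7


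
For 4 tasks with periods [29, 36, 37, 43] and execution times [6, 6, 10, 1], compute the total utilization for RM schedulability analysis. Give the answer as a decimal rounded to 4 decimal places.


Compute individual utilizations (exact fractions):
  Task 1: C/T = 6/29 (approx. 0.2069)
  Task 2: C/T = 6/36 = 1/6 (approx. 0.1667)
  Task 3: C/T = 10/37 (approx. 0.2703)
  Task 4: C/T = 1/43 (approx. 0.0233)
Total utilization U = 6/29 + 1/6 + 10/37 + 1/43 = 184673/276834
Rounded to 4 decimal places: U = 0.6671
RM (Liu & Layland) bound for 4 tasks = 0.756828; compare with U = 184673/276834 (approx. 0.667089)
U <= bound, so schedulable by RM sufficient condition.

0.6671


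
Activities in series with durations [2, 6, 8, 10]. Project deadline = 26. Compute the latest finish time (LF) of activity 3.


LF(activity 3) = deadline - sum of successor durations
Successors: activities 4 through 4 with durations [10]
Sum of successor durations = 10
LF = 26 - 10 = 16

16


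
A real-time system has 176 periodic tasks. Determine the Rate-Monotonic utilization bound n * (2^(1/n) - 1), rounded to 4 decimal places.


Compute 2^(1/176) = 1.0039461017
Subtract 1: 1.0039461017 - 1 = 0.0039461017
Multiply by n: 176 * 0.0039461017 = 0.6945138992
Round to 4 dp: 0.6945

0.6945


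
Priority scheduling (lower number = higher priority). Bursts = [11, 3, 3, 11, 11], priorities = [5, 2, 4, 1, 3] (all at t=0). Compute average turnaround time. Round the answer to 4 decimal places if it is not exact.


Sort by priority (ascending = highest first):
Order: [(1, 11), (2, 3), (3, 11), (4, 3), (5, 11)]
Completion times:
  Priority 1, burst=11, C=11
  Priority 2, burst=3, C=14
  Priority 3, burst=11, C=25
  Priority 4, burst=3, C=28
  Priority 5, burst=11, C=39
Average turnaround = 117/5 = 23.4

23.4


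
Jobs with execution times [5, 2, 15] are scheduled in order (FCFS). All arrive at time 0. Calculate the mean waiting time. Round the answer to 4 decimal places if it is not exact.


FCFS order (as given): [5, 2, 15]
Waiting times:
  Job 1: wait = 0
  Job 2: wait = 5
  Job 3: wait = 7
Sum of waiting times = 12
Average waiting time = 12/3 = 4.0

4.0


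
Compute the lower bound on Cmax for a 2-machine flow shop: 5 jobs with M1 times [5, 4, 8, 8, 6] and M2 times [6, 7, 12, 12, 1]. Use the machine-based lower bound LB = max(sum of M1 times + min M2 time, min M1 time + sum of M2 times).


LB1 = sum(M1 times) + min(M2 times) = 31 + 1 = 32
LB2 = min(M1 times) + sum(M2 times) = 4 + 38 = 42
Lower bound = max(LB1, LB2) = max(32, 42) = 42

42


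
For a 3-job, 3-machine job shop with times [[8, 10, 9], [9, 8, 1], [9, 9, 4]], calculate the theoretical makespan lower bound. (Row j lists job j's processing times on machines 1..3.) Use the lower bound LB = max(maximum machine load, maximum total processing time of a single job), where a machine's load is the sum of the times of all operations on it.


Machine loads:
  Machine 1: 8 + 9 + 9 = 26
  Machine 2: 10 + 8 + 9 = 27
  Machine 3: 9 + 1 + 4 = 14
Max machine load = 27
Job totals:
  Job 1: 27
  Job 2: 18
  Job 3: 22
Max job total = 27
Lower bound = max(27, 27) = 27

27


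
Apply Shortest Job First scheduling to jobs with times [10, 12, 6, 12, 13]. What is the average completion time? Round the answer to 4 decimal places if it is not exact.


SJF order (ascending): [6, 10, 12, 12, 13]
Completion times:
  Job 1: burst=6, C=6
  Job 2: burst=10, C=16
  Job 3: burst=12, C=28
  Job 4: burst=12, C=40
  Job 5: burst=13, C=53
Average completion = 143/5 = 28.6

28.6


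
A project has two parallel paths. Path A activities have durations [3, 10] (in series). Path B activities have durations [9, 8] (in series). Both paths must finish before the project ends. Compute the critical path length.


Path A total = 3 + 10 = 13
Path B total = 9 + 8 = 17
Critical path = longest path = max(13, 17) = 17

17


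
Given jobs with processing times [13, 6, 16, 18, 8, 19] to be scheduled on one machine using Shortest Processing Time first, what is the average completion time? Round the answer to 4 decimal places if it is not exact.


Sort jobs by processing time (SPT order): [6, 8, 13, 16, 18, 19]
Compute completion times sequentially:
  Job 1: processing = 6, completes at 6
  Job 2: processing = 8, completes at 14
  Job 3: processing = 13, completes at 27
  Job 4: processing = 16, completes at 43
  Job 5: processing = 18, completes at 61
  Job 6: processing = 19, completes at 80
Sum of completion times = 231
Average completion time = 231/6 = 38.5

38.5


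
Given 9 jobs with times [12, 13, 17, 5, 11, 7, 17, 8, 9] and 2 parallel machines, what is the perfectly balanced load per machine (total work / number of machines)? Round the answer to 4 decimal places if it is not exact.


Total processing time = 12 + 13 + 17 + 5 + 11 + 7 + 17 + 8 + 9 = 99
Number of machines = 2
Ideal balanced load = 99 / 2 = 49.5

49.5


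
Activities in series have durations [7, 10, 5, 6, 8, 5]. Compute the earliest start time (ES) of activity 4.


Activity 4 starts after activities 1 through 3 complete.
Predecessor durations: [7, 10, 5]
ES = 7 + 10 + 5 = 22

22


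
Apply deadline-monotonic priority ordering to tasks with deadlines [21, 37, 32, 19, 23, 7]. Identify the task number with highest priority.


Sort tasks by relative deadline (ascending):
  Task 6: deadline = 7
  Task 4: deadline = 19
  Task 1: deadline = 21
  Task 5: deadline = 23
  Task 3: deadline = 32
  Task 2: deadline = 37
Priority order (highest first): [6, 4, 1, 5, 3, 2]
Highest priority task = 6

6


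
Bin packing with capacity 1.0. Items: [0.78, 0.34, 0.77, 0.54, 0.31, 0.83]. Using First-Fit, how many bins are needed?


Place items sequentially using First-Fit:
  Item 0.78 -> new Bin 1
  Item 0.34 -> new Bin 2
  Item 0.77 -> new Bin 3
  Item 0.54 -> Bin 2 (now 0.88)
  Item 0.31 -> new Bin 4
  Item 0.83 -> new Bin 5
Total bins used = 5

5


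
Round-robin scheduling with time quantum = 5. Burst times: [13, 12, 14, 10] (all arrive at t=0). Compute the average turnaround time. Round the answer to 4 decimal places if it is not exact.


Time quantum = 5
Execution trace:
  J1 runs 5 units, time = 5
  J2 runs 5 units, time = 10
  J3 runs 5 units, time = 15
  J4 runs 5 units, time = 20
  J1 runs 5 units, time = 25
  J2 runs 5 units, time = 30
  J3 runs 5 units, time = 35
  J4 runs 5 units, time = 40
  J1 runs 3 units, time = 43
  J2 runs 2 units, time = 45
  J3 runs 4 units, time = 49
Finish times: [43, 45, 49, 40]
Average turnaround = 177/4 = 44.25

44.25


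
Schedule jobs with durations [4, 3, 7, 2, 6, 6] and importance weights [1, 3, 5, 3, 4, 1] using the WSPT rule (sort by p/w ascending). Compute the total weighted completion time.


Compute p/w ratios and sort ascending (WSPT): [(2, 3), (3, 3), (7, 5), (6, 4), (4, 1), (6, 1)]
Compute weighted completion times:
  Job (p=2,w=3): C=2, w*C=3*2=6
  Job (p=3,w=3): C=5, w*C=3*5=15
  Job (p=7,w=5): C=12, w*C=5*12=60
  Job (p=6,w=4): C=18, w*C=4*18=72
  Job (p=4,w=1): C=22, w*C=1*22=22
  Job (p=6,w=1): C=28, w*C=1*28=28
Total weighted completion time = 203

203


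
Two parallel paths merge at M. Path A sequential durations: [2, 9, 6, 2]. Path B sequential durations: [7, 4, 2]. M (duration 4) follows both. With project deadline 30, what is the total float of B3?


Forward pass: ES(B3) = sum of predecessors on chain B = 11
EF = ES + duration = 11 + 2 = 13
Backward pass: LF(M) = deadline = 30; LS(M) = 30 - 4 = 26
LF(B3) = LS(M) - sum(successors on chain B) = 26 - 0 = 26
LS = LF - duration = 26 - 2 = 24
Total float = LS - ES = 24 - 11 = 13

13


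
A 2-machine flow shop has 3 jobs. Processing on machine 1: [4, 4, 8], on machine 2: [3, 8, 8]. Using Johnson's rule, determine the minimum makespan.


Apply Johnson's rule:
  Group 1 (a <= b): [(2, 4, 8), (3, 8, 8)]
  Group 2 (a > b): [(1, 4, 3)]
Optimal job order: [2, 3, 1]
Schedule:
  Job 2: M1 done at 4, M2 done at 12
  Job 3: M1 done at 12, M2 done at 20
  Job 1: M1 done at 16, M2 done at 23
Makespan = 23

23


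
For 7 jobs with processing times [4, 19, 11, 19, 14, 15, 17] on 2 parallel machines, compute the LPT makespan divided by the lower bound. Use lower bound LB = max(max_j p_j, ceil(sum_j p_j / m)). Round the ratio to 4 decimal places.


LPT order: [19, 19, 17, 15, 14, 11, 4]
Machine loads after assignment: [51, 48]
LPT makespan = 51
Lower bound = max(max_job, ceil(total/2)) = max(19, 50) = 50
Ratio = 51 / 50 = 1.02

1.02


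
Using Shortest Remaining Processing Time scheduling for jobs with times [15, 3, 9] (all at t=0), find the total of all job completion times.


Since all jobs arrive at t=0, SRPT equals SPT ordering.
SPT order: [3, 9, 15]
Completion times:
  Job 1: p=3, C=3
  Job 2: p=9, C=12
  Job 3: p=15, C=27
Total completion time = 3 + 12 + 27 = 42

42


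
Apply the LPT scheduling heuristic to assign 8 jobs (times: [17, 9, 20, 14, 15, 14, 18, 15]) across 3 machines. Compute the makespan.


Sort jobs in decreasing order (LPT): [20, 18, 17, 15, 15, 14, 14, 9]
Assign each job to the least loaded machine:
  Machine 1: jobs [20, 14], load = 34
  Machine 2: jobs [18, 15, 9], load = 42
  Machine 3: jobs [17, 15, 14], load = 46
Makespan = max load = 46

46


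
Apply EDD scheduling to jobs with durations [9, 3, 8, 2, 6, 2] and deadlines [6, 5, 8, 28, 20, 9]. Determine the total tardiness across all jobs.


Sort by due date (EDD order): [(3, 5), (9, 6), (8, 8), (2, 9), (6, 20), (2, 28)]
Compute completion times and tardiness:
  Job 1: p=3, d=5, C=3, tardiness=max(0,3-5)=0
  Job 2: p=9, d=6, C=12, tardiness=max(0,12-6)=6
  Job 3: p=8, d=8, C=20, tardiness=max(0,20-8)=12
  Job 4: p=2, d=9, C=22, tardiness=max(0,22-9)=13
  Job 5: p=6, d=20, C=28, tardiness=max(0,28-20)=8
  Job 6: p=2, d=28, C=30, tardiness=max(0,30-28)=2
Total tardiness = 41

41


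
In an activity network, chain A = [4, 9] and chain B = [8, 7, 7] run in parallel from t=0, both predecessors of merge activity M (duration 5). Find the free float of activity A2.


ES(A2) = sum of predecessors on chain A = 4
EF(A2) = ES + duration = 4 + 9 = 13
Successor of A2 is M. ES(M) = max(sum(A), sum(B)) = max(13, 22) = 22
Free float = ES(successor) - EF(current) = 22 - 13 = 9

9


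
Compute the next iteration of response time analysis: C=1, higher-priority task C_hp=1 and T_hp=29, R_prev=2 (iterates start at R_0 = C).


R_next = C + ceil(R_prev / T_hp) * C_hp
ceil(2 / 29) = ceil(0.069) = 1
Interference = 1 * 1 = 1
R_next = 1 + 1 = 2
R_next = R_prev, so the iteration has converged (response time = 2).

2


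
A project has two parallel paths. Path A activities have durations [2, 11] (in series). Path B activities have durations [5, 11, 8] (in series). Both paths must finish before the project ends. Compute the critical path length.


Path A total = 2 + 11 = 13
Path B total = 5 + 11 + 8 = 24
Critical path = longest path = max(13, 24) = 24

24


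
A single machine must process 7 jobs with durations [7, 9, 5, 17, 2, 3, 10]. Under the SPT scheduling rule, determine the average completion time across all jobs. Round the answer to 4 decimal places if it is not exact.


Sort jobs by processing time (SPT order): [2, 3, 5, 7, 9, 10, 17]
Compute completion times sequentially:
  Job 1: processing = 2, completes at 2
  Job 2: processing = 3, completes at 5
  Job 3: processing = 5, completes at 10
  Job 4: processing = 7, completes at 17
  Job 5: processing = 9, completes at 26
  Job 6: processing = 10, completes at 36
  Job 7: processing = 17, completes at 53
Sum of completion times = 149
Average completion time = 149/7 = 21.2857

21.2857
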